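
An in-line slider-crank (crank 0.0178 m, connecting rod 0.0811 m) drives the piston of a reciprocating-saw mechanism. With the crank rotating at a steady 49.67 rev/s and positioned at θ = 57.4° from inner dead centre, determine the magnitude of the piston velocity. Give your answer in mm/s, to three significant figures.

5240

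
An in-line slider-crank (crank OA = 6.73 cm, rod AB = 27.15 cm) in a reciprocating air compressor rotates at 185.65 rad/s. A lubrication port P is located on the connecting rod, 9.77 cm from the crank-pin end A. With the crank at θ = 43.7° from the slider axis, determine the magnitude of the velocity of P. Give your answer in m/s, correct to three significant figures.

ω = 185.7 rad/s.  Crank-pin speed |V_A| = rω = 12.494 m/s, perpendicular to OA.
Rod angle: sinφ = −(r/L) sinθ ⇒ φ = -9.861°; ω_rod = −rω cosθ/√(L²−r²sin²θ) = -33.769 rad/s.
V_P = V_A + ω_rod × AP, with AP = 0.0977 m along the rod.
Components: V_Px = −rω sinθ − a·ω_rod·sinφ = -9.1971 m/s;  V_Py = rω cosθ + a·ω_rod·cosφ = +5.7824 m/s.
|V_P| = √(V_Px² + V_Py²) = 10.864 m/s.

10.9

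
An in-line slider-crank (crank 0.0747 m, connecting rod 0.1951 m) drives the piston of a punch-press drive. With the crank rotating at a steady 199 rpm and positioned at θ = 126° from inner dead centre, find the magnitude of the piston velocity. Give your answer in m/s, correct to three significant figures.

ω = 2π·199/60 = 20.84 rad/s
For an in-line slider-crank, x = r cosθ + √(L² − r² sin²θ), so v = −rω sinθ·[1 + r cosθ/√(L² − r² sin²θ)].
With r = 0.0747 m, L = 0.1951 m, θ = 126°: √(L² − r² sin²θ) = 0.1855 m.
v = −0.0747·20.84·0.80902·[1 + 0.0747·-0.58779/0.1855] = -0.9613 m/s.
|v| = 0.9613 m/s.

0.961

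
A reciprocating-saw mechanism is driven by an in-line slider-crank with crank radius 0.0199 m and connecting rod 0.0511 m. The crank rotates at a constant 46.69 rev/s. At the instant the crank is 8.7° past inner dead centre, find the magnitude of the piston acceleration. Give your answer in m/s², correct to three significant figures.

ω = 2π·46.7 = 293.4 rad/s
x(θ) = r cosθ + √(L² − r² sin²θ); with ω constant, a = ω²·d²x/dθ².
d²x/dθ² = −r cosθ − r²(cos2θ)/√u − r⁴ sin²2θ/(4u^{3/2}),  u = L² − r² sin²θ = 0.00260215 m².
Substituting r = 0.0199 m, L = 0.0511 m, θ = 8.7°: d²x/dθ² = -0.027105 m.
a = ω²·d²x/dθ² = (293.4)²·(-0.027105) = -2332.7 m/s²;  |a| = 2332.7 m/s².

2330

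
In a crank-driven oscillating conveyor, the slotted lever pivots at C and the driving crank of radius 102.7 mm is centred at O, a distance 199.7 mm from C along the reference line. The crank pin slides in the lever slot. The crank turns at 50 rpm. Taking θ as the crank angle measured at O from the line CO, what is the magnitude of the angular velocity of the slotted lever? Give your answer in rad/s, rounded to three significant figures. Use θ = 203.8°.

3.34

ω = 5.236 rad/s (from 50 rpm).
Crank pin A relative to C: A = (d + r cosθ, r sinθ); lever angle φ = atan2(r sinθ, d + r cosθ).
Differentiating tanφ: φ̇ = rω(d cosθ + r)/(d² + r² + 2dr cosθ).
d² + r² + 2dr cosθ = |CA|² = 0.0128972 m²;  d cosθ + r = -0.080017 m.
|ω_lever| = |0.1027·5.236·-0.080017| / 0.0128972 = 3.3362 rad/s.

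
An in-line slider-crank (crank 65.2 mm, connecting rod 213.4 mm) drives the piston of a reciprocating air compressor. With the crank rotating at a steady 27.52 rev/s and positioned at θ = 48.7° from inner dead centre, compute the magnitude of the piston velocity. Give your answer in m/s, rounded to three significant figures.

10.2

ω = 2π·27.5 = 172.9 rad/s
For an in-line slider-crank, x = r cosθ + √(L² − r² sin²θ), so v = −rω sinθ·[1 + r cosθ/√(L² − r² sin²θ)].
With r = 0.0652 m, L = 0.2134 m, θ = 48.7°: √(L² − r² sin²θ) = 0.2077 m.
v = −0.0652·172.9·0.75126·[1 + 0.0652·0.66000/0.2077] = -10.224 m/s.
|v| = 10.224 m/s.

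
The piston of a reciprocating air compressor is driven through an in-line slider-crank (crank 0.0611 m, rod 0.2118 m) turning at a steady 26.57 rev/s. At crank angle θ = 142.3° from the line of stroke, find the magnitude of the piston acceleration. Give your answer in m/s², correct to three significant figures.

ω = 2π·26.6 = 166.9 rad/s
x(θ) = r cosθ + √(L² − r² sin²θ); with ω constant, a = ω²·d²x/dθ².
d²x/dθ² = −r cosθ − r²(cos2θ)/√u − r⁴ sin²2θ/(4u^{3/2}),  u = L² − r² sin²θ = 0.0434631 m².
Substituting r = 0.0611 m, L = 0.2118 m, θ = 142.3°: d²x/dθ² = +0.04347 m.
a = ω²·d²x/dθ² = (166.9)²·(+0.04347) = +1211.5 m/s²;  |a| = 1211.5 m/s².

1210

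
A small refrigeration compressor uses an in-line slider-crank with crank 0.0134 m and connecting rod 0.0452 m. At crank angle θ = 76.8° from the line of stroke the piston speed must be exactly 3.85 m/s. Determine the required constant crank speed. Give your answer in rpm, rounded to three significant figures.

2630

For an in-line slider-crank, |v_piston| = rω|sinθ|·[1 + r cosθ/√(L² − r² sin²θ)].
With r = 0.0134 m, L = 0.0452 m, θ = 76.8°: the bracketed kinematic factor |dx/dθ| = 0.013968 m.
ω = v/|dx/dθ| = 3.85/0.013968 = 275.62 rad/s.
N = 60ω/(2π) = 2632 rpm.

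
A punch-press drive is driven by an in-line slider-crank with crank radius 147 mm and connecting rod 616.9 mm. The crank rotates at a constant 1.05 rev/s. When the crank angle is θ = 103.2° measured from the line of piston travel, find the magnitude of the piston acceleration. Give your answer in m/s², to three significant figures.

2.86

ω = 2π·1.05 = 6.597 rad/s
x(θ) = r cosθ + √(L² − r² sin²θ); with ω constant, a = ω²·d²x/dθ².
d²x/dθ² = −r cosθ − r²(cos2θ)/√u − r⁴ sin²2θ/(4u^{3/2}),  u = L² − r² sin²θ = 0.360083 m².
Substituting r = 0.147 m, L = 0.6169 m, θ = 103.2°: d²x/dθ² = +0.065716 m.
a = ω²·d²x/dθ² = (6.597)²·(+0.065716) = +2.8603 m/s²;  |a| = 2.8603 m/s².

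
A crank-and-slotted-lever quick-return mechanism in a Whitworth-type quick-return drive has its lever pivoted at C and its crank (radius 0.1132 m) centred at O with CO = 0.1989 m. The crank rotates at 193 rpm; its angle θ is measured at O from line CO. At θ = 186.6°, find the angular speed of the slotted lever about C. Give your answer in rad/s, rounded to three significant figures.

25.3

ω = 20.21 rad/s (from 193 rpm).
Crank pin A relative to C: A = (d + r cosθ, r sinθ); lever angle φ = atan2(r sinθ, d + r cosθ).
Differentiating tanφ: φ̇ = rω(d cosθ + r)/(d² + r² + 2dr cosθ).
d² + r² + 2dr cosθ = |CA|² = 0.00764292 m²;  d cosθ + r = -0.084382 m.
|ω_lever| = |0.1132·20.21·-0.084382| / 0.00764292 = 25.259 rad/s.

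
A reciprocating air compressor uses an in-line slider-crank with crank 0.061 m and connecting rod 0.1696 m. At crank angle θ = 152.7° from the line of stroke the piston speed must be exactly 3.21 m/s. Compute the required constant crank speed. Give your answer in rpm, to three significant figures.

1620

For an in-line slider-crank, |v_piston| = rω|sinθ|·[1 + r cosθ/√(L² − r² sin²θ)].
With r = 0.061 m, L = 0.1696 m, θ = 152.7°: the bracketed kinematic factor |dx/dθ| = 0.018912 m.
ω = v/|dx/dθ| = 3.21/0.018912 = 169.74 rad/s.
N = 60ω/(2π) = 1620.9 rpm.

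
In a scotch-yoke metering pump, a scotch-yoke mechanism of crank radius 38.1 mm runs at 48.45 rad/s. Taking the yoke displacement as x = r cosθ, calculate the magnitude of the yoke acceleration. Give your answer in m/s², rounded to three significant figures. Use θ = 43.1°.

65.3

ω = 48.45 rad/s
x = r cosθ ⇒ ẍ = −rω² cosθ (ω constant).
|a| = rω²|cosθ| = 0.0381·(48.45)²·|cos 43.1°| = 65.303 m/s².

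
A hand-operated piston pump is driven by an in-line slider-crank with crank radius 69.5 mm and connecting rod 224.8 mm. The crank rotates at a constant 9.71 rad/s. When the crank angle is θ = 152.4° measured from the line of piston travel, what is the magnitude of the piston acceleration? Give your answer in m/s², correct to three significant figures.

4.61

ω = 9.71 rad/s
x(θ) = r cosθ + √(L² − r² sin²θ); with ω constant, a = ω²·d²x/dθ².
d²x/dθ² = −r cosθ − r²(cos2θ)/√u − r⁴ sin²2θ/(4u^{3/2}),  u = L² − r² sin²θ = 0.0494983 m².
Substituting r = 0.0695 m, L = 0.2248 m, θ = 152.4°: d²x/dθ² = +0.048843 m.
a = ω²·d²x/dθ² = (9.71)²·(+0.048843) = +4.6052 m/s²;  |a| = 4.6052 m/s².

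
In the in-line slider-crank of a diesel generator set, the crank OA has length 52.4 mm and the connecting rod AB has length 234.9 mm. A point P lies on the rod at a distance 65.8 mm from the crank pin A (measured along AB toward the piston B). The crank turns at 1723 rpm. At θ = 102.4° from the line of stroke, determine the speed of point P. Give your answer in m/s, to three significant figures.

ω = 180.4 rad/s.  Crank-pin speed |V_A| = rω = 9.4546 m/s, perpendicular to OA.
Rod angle: sinφ = −(r/L) sinθ ⇒ φ = -12.584°; ω_rod = −rω cosθ/√(L²−r²sin²θ) = +8.8558 rad/s.
V_P = V_A + ω_rod × AP, with AP = 0.0658 m along the rod.
Components: V_Px = −rω sinθ − a·ω_rod·sinφ = -9.1071 m/s;  V_Py = rω cosθ + a·ω_rod·cosφ = -1.4615 m/s.
|V_P| = √(V_Px² + V_Py²) = 9.2237 m/s.

9.22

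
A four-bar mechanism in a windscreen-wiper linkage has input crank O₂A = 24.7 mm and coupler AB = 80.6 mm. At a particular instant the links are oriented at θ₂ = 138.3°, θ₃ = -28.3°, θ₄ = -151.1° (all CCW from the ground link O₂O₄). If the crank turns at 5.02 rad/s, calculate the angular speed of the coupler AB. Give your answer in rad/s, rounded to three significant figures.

ω₂ = 5.02 rad/s
Differentiating the loop-closure r₂e^{iθ₂}+r₃e^{iθ₃}=r₁+r₄e^{iθ₄} gives r₂ω₂e^{iθ₂}+r₃ω₃e^{iθ₃}=r₄ω₄e^{iθ₄}.
Eliminating the other unknown: ω₃ = r₂ω₂ sin(θ₄−θ₂) / [r₃ sin(θ₃−θ₄)].
Numerator sine = +0.94322; denominator sine = +0.84057.
Result = 0.0247·5.02·(+0.94322) / (0.0806·(+0.84057)) = +1.7263 rad/s; magnitude 1.7263 rad/s.

1.73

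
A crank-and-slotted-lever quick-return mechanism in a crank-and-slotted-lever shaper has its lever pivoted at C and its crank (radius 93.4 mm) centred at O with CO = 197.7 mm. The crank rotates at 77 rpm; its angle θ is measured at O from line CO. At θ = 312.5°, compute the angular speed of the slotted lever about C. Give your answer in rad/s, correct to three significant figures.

ω = 8.063 rad/s (from 77 rpm).
Crank pin A relative to C: A = (d + r cosθ, r sinθ); lever angle φ = atan2(r sinθ, d + r cosθ).
Differentiating tanφ: φ̇ = rω(d cosθ + r)/(d² + r² + 2dr cosθ).
d² + r² + 2dr cosθ = |CA|² = 0.0727586 m²;  d cosθ + r = +0.22696 m.
|ω_lever| = |0.0934·8.063·+0.22696| / 0.0727586 = 2.3493 rad/s.

2.35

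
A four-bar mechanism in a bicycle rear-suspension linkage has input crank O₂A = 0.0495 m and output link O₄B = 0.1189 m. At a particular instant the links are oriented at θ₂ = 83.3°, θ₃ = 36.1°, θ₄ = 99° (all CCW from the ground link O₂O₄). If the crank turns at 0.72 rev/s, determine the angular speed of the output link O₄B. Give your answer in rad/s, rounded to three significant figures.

ω₂ = 4.524 rad/s (from 0.72 rev/s).
Differentiating the loop-closure r₂e^{iθ₂}+r₃e^{iθ₃}=r₁+r₄e^{iθ₄} gives r₂ω₂e^{iθ₂}+r₃ω₃e^{iθ₃}=r₄ω₄e^{iθ₄}.
Eliminating the other unknown: ω₄ = r₂ω₂ sin(θ₂−θ₃) / [r₄ sin(θ₄−θ₃)].
Numerator sine = +0.73373; denominator sine = +0.89021.
Result = 0.0495·4.524·(+0.73373) / (0.1189·(+0.89021)) = +1.5523 rad/s; magnitude 1.5523 rad/s.

1.55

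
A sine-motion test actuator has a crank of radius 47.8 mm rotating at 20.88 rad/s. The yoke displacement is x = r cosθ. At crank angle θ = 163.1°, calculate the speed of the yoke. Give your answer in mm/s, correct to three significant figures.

290

ω = 20.88 rad/s
x = r cosθ ⇒ ẋ = −rω sinθ.
|v| = rω|sinθ| = 0.0478·20.88·|sin 163.1°| = 0.29014 m/s = 290.14 mm/s.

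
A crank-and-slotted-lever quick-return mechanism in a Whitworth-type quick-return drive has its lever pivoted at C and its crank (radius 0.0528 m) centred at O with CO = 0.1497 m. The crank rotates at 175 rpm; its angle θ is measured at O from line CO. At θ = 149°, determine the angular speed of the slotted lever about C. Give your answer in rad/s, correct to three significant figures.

6.27

ω = 18.33 rad/s (from 175 rpm).
Crank pin A relative to C: A = (d + r cosθ, r sinθ); lever angle φ = atan2(r sinθ, d + r cosθ).
Differentiating tanφ: φ̇ = rω(d cosθ + r)/(d² + r² + 2dr cosθ).
d² + r² + 2dr cosθ = |CA|² = 0.0116476 m²;  d cosθ + r = -0.075518 m.
|ω_lever| = |0.0528·18.33·-0.075518| / 0.0116476 = 6.2736 rad/s.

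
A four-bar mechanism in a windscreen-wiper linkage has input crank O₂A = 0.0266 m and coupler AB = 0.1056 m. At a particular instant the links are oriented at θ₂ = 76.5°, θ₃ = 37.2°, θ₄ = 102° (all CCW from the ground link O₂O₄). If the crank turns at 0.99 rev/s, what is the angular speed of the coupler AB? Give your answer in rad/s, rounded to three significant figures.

0.746

ω₂ = 6.22 rad/s (from 0.99 rev/s).
Differentiating the loop-closure r₂e^{iθ₂}+r₃e^{iθ₃}=r₁+r₄e^{iθ₄} gives r₂ω₂e^{iθ₂}+r₃ω₃e^{iθ₃}=r₄ω₄e^{iθ₄}.
Eliminating the other unknown: ω₃ = r₂ω₂ sin(θ₄−θ₂) / [r₃ sin(θ₃−θ₄)].
Numerator sine = +0.43051; denominator sine = -0.90483.
Result = 0.0266·6.22·(+0.43051) / (0.1056·(-0.90483)) = -0.74551 rad/s; magnitude 0.74551 rad/s.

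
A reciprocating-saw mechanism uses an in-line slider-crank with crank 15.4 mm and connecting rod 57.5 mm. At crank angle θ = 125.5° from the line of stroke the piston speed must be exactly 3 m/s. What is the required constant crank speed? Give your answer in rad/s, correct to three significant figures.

285

For an in-line slider-crank, |v_piston| = rω|sinθ|·[1 + r cosθ/√(L² − r² sin²θ)].
With r = 0.0154 m, L = 0.0575 m, θ = 125.5°: the bracketed kinematic factor |dx/dθ| = 0.010539 m.
ω = v/|dx/dθ| = 3/0.010539 = 284.65 rad/s.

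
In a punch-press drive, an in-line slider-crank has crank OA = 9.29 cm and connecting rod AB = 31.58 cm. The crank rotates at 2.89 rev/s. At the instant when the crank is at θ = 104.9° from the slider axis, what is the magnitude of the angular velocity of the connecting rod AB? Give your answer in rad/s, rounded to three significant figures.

1.43

ω = 18.16 rad/s (converted from 2.89 rev/s).
The rod makes angle φ with the slider axis where L sinφ = r sinθ; differentiating, L cosφ·φ̇ = r ω cosθ.
L cosφ = √(L² − r² sin²θ) = 0.30277 m.
|ω_rod| = r ω |cosθ| / √(L² − r² sin²θ) = 0.0929·18.16·0.25713/0.30277 = 1.4326 rad/s.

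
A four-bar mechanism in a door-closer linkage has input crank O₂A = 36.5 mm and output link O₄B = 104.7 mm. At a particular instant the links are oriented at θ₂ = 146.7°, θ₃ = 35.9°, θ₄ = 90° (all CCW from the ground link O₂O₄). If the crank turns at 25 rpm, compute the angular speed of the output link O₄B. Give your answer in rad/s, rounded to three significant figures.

ω₂ = 2.618 rad/s (from 25 rpm).
Differentiating the loop-closure r₂e^{iθ₂}+r₃e^{iθ₃}=r₁+r₄e^{iθ₄} gives r₂ω₂e^{iθ₂}+r₃ω₃e^{iθ₃}=r₄ω₄e^{iθ₄}.
Eliminating the other unknown: ω₄ = r₂ω₂ sin(θ₂−θ₃) / [r₄ sin(θ₄−θ₃)].
Numerator sine = +0.93483; denominator sine = +0.81004.
Result = 0.0365·2.618·(+0.93483) / (0.1047·(+0.81004)) = +1.0533 rad/s; magnitude 1.0533 rad/s.

1.05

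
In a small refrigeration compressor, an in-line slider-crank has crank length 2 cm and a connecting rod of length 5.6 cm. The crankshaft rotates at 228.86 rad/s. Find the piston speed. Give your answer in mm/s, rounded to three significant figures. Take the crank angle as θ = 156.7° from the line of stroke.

1210

ω = 228.9 rad/s
For an in-line slider-crank, x = r cosθ + √(L² − r² sin²θ), so v = −rω sinθ·[1 + r cosθ/√(L² − r² sin²θ)].
With r = 0.02 m, L = 0.056 m, θ = 156.7°: √(L² − r² sin²θ) = 0.055438 m.
v = −0.02·228.9·0.39555·[1 + 0.02·-0.91845/0.055438] = -1.2106 m/s.
|v| = 1.2106 m/s = 1210.6 mm/s.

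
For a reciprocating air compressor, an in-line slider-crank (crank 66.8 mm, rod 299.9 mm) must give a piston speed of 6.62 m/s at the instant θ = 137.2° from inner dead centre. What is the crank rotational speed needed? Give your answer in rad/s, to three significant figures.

For an in-line slider-crank, |v_piston| = rω|sinθ|·[1 + r cosθ/√(L² − r² sin²θ)].
With r = 0.0668 m, L = 0.2999 m, θ = 137.2°: the bracketed kinematic factor |dx/dθ| = 0.037883 m.
ω = v/|dx/dθ| = 6.62/0.037883 = 174.75 rad/s.

175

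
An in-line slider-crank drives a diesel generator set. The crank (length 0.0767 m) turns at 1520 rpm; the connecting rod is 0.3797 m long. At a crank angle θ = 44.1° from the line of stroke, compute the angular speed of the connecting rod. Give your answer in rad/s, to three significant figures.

23.3

ω = 159.2 rad/s (converted from 1520 rpm).
The rod makes angle φ with the slider axis where L sinφ = r sinθ; differentiating, L cosφ·φ̇ = r ω cosθ.
L cosφ = √(L² − r² sin²θ) = 0.37593 m.
|ω_rod| = r ω |cosθ| / √(L² − r² sin²θ) = 0.0767·159.2·0.71813/0.37593 = 23.322 rad/s.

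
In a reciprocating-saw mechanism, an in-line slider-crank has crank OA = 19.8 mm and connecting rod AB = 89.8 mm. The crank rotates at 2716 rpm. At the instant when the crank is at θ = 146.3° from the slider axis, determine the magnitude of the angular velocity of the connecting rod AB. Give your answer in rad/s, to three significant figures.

52.6

ω = 284.4 rad/s (converted from 2716 rpm).
The rod makes angle φ with the slider axis where L sinφ = r sinθ; differentiating, L cosφ·φ̇ = r ω cosθ.
L cosφ = √(L² − r² sin²θ) = 0.089125 m.
|ω_rod| = r ω |cosθ| / √(L² − r² sin²θ) = 0.0198·284.4·0.83195/0.089125 = 52.568 rad/s.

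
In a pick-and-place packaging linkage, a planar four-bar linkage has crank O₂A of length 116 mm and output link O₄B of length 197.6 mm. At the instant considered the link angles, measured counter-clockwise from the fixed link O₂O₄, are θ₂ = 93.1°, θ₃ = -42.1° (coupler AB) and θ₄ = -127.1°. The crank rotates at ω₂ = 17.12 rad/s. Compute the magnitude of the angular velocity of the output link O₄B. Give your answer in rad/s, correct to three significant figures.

ω₂ = 17.12 rad/s
Differentiating the loop-closure r₂e^{iθ₂}+r₃e^{iθ₃}=r₁+r₄e^{iθ₄} gives r₂ω₂e^{iθ₂}+r₃ω₃e^{iθ₃}=r₄ω₄e^{iθ₄}.
Eliminating the other unknown: ω₄ = r₂ω₂ sin(θ₂−θ₃) / [r₄ sin(θ₄−θ₃)].
Numerator sine = +0.70463; denominator sine = -0.99619.
Result = 0.116·17.12·(+0.70463) / (0.1976·(-0.99619)) = -7.1088 rad/s; magnitude 7.1088 rad/s.

7.11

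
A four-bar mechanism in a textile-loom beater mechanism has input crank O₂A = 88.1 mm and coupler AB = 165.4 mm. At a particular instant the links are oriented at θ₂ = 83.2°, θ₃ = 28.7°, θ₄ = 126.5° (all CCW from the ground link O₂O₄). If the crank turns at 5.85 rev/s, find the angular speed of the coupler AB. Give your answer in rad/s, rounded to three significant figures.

ω₂ = 36.76 rad/s (from 5.85 rev/s).
Differentiating the loop-closure r₂e^{iθ₂}+r₃e^{iθ₃}=r₁+r₄e^{iθ₄} gives r₂ω₂e^{iθ₂}+r₃ω₃e^{iθ₃}=r₄ω₄e^{iθ₄}.
Eliminating the other unknown: ω₃ = r₂ω₂ sin(θ₄−θ₂) / [r₃ sin(θ₃−θ₄)].
Numerator sine = +0.68582; denominator sine = -0.99075.
Result = 0.0881·36.76·(+0.68582) / (0.1654·(-0.99075)) = -13.553 rad/s; magnitude 13.553 rad/s.

13.6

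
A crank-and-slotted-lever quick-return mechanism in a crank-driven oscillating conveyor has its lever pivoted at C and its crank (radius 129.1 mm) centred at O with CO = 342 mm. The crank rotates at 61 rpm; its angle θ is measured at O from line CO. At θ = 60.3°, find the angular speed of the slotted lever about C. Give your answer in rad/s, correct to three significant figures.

ω = 6.388 rad/s (from 61 rpm).
Crank pin A relative to C: A = (d + r cosθ, r sinθ); lever angle φ = atan2(r sinθ, d + r cosθ).
Differentiating tanφ: φ̇ = rω(d cosθ + r)/(d² + r² + 2dr cosθ).
d² + r² + 2dr cosθ = |CA|² = 0.177382 m²;  d cosθ + r = +0.29855 m.
|ω_lever| = |0.1291·6.388·+0.29855| / 0.177382 = 1.388 rad/s.

1.39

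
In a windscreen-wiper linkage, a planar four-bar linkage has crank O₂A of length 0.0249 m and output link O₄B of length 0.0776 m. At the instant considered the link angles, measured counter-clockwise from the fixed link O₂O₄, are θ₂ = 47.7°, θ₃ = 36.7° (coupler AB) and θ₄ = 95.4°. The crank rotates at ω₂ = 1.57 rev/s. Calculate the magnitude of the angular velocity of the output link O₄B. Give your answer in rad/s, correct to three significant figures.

ω₂ = 9.865 rad/s (from 1.57 rev/s).
Differentiating the loop-closure r₂e^{iθ₂}+r₃e^{iθ₃}=r₁+r₄e^{iθ₄} gives r₂ω₂e^{iθ₂}+r₃ω₃e^{iθ₃}=r₄ω₄e^{iθ₄}.
Eliminating the other unknown: ω₄ = r₂ω₂ sin(θ₂−θ₃) / [r₄ sin(θ₄−θ₃)].
Numerator sine = +0.19081; denominator sine = +0.85446.
Result = 0.0249·9.865·(+0.19081) / (0.0776·(+0.85446)) = +0.70685 rad/s; magnitude 0.70685 rad/s.

0.707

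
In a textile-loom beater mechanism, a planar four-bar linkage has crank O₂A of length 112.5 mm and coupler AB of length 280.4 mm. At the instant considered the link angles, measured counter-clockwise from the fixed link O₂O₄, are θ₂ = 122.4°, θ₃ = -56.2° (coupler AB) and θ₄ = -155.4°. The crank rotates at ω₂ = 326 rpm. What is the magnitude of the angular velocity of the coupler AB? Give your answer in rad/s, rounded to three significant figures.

13.7

ω₂ = 34.14 rad/s (from 326 rpm).
Differentiating the loop-closure r₂e^{iθ₂}+r₃e^{iθ₃}=r₁+r₄e^{iθ₄} gives r₂ω₂e^{iθ₂}+r₃ω₃e^{iθ₃}=r₄ω₄e^{iθ₄}.
Eliminating the other unknown: ω₃ = r₂ω₂ sin(θ₄−θ₂) / [r₃ sin(θ₃−θ₄)].
Numerator sine = +0.99075; denominator sine = +0.98714.
Result = 0.1125·34.14·(+0.99075) / (0.2804·(+0.98714)) = +13.747 rad/s; magnitude 13.747 rad/s.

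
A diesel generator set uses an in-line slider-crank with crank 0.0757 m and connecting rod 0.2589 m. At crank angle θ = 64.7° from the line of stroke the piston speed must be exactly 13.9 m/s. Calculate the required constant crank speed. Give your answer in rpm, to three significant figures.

1720

For an in-line slider-crank, |v_piston| = rω|sinθ|·[1 + r cosθ/√(L² − r² sin²θ)].
With r = 0.0757 m, L = 0.2589 m, θ = 64.7°: the bracketed kinematic factor |dx/dθ| = 0.077306 m.
ω = v/|dx/dθ| = 13.9/0.077306 = 179.8 rad/s.
N = 60ω/(2π) = 1717 rpm.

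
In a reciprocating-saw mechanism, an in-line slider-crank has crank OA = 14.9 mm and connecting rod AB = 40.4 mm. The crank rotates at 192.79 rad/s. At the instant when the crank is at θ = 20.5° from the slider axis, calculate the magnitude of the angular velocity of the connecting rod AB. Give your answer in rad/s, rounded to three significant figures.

67.2

ω = 192.8 rad/s
The rod makes angle φ with the slider axis where L sinφ = r sinθ; differentiating, L cosφ·φ̇ = r ω cosθ.
L cosφ = √(L² − r² sin²θ) = 0.040062 m.
|ω_rod| = r ω |cosθ| / √(L² − r² sin²θ) = 0.0149·192.8·0.93667/0.040062 = 67.163 rad/s.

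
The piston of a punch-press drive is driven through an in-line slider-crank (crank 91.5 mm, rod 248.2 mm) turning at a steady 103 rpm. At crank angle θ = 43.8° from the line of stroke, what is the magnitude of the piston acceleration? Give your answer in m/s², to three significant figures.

ω = 2π·103/60 = 10.79 rad/s
x(θ) = r cosθ + √(L² − r² sin²θ); with ω constant, a = ω²·d²x/dθ².
d²x/dθ² = −r cosθ − r²(cos2θ)/√u − r⁴ sin²2θ/(4u^{3/2}),  u = L² − r² sin²θ = 0.0575924 m².
Substituting r = 0.0915 m, L = 0.2482 m, θ = 43.8°: d²x/dθ² = -0.068768 m.
a = ω²·d²x/dθ² = (10.79)²·(-0.068768) = -8.0005 m/s²;  |a| = 8.0005 m/s².

8.00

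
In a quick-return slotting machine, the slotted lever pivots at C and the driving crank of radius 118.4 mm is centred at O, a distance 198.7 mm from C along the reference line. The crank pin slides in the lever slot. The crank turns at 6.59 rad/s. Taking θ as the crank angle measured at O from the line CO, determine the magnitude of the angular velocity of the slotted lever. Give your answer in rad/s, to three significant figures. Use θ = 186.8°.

9.08

ω = 6.59 rad/s
Crank pin A relative to C: A = (d + r cosθ, r sinθ); lever angle φ = atan2(r sinθ, d + r cosθ).
Differentiating tanφ: φ̇ = rω(d cosθ + r)/(d² + r² + 2dr cosθ).
d² + r² + 2dr cosθ = |CA|² = 0.00677908 m²;  d cosθ + r = -0.078902 m.
|ω_lever| = |0.1184·6.59·-0.078902| / 0.00677908 = 9.0815 rad/s.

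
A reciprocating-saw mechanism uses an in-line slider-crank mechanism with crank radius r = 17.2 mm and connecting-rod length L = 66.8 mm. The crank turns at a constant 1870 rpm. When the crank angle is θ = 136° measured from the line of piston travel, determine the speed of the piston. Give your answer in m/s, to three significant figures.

1.90

ω = 2π·1870/60 = 195.8 rad/s
For an in-line slider-crank, x = r cosθ + √(L² − r² sin²θ), so v = −rω sinθ·[1 + r cosθ/√(L² − r² sin²θ)].
With r = 0.0172 m, L = 0.0668 m, θ = 136°: √(L² − r² sin²θ) = 0.065723 m.
v = −0.0172·195.8·0.69466·[1 + 0.0172·-0.71934/0.065723] = -1.8993 m/s.
|v| = 1.8993 m/s.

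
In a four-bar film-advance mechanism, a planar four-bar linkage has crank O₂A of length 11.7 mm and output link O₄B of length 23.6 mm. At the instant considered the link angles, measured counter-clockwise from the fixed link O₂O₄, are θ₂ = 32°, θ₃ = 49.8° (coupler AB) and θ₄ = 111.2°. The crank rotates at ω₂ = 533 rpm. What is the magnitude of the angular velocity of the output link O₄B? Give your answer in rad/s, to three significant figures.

9.63

ω₂ = 55.82 rad/s (from 533 rpm).
Differentiating the loop-closure r₂e^{iθ₂}+r₃e^{iθ₃}=r₁+r₄e^{iθ₄} gives r₂ω₂e^{iθ₂}+r₃ω₃e^{iθ₃}=r₄ω₄e^{iθ₄}.
Eliminating the other unknown: ω₄ = r₂ω₂ sin(θ₂−θ₃) / [r₄ sin(θ₄−θ₃)].
Numerator sine = -0.30570; denominator sine = +0.87798.
Result = 0.0117·55.82·(-0.30570) / (0.0236·(+0.87798)) = -9.6346 rad/s; magnitude 9.6346 rad/s.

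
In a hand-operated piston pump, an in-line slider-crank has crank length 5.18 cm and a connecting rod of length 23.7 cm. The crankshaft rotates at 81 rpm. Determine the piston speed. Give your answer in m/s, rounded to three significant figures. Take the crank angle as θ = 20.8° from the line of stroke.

0.188

ω = 2π·81/60 = 8.482 rad/s
For an in-line slider-crank, x = r cosθ + √(L² − r² sin²θ), so v = −rω sinθ·[1 + r cosθ/√(L² − r² sin²θ)].
With r = 0.0518 m, L = 0.237 m, θ = 20.8°: √(L² − r² sin²θ) = 0.23629 m.
v = −0.0518·8.482·0.35511·[1 + 0.0518·0.93483/0.23629] = -0.188 m/s.
|v| = 0.188 m/s.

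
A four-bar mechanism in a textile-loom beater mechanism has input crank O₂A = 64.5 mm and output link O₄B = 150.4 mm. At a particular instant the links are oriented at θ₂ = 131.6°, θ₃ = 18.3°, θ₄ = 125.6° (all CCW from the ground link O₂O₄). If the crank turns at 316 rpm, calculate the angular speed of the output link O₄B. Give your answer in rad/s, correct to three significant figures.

13.7

ω₂ = 33.09 rad/s (from 316 rpm).
Differentiating the loop-closure r₂e^{iθ₂}+r₃e^{iθ₃}=r₁+r₄e^{iθ₄} gives r₂ω₂e^{iθ₂}+r₃ω₃e^{iθ₃}=r₄ω₄e^{iθ₄}.
Eliminating the other unknown: ω₄ = r₂ω₂ sin(θ₂−θ₃) / [r₄ sin(θ₄−θ₃)].
Numerator sine = +0.91845; denominator sine = +0.95476.
Result = 0.0645·33.09·(+0.91845) / (0.1504·(+0.95476)) = +13.652 rad/s; magnitude 13.652 rad/s.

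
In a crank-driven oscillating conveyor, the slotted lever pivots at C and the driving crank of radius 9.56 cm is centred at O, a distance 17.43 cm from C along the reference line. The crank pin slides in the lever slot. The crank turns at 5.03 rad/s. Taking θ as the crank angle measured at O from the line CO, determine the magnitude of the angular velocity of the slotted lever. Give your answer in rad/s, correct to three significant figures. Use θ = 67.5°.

1.49

ω = 5.03 rad/s
Crank pin A relative to C: A = (d + r cosθ, r sinθ); lever angle φ = atan2(r sinθ, d + r cosθ).
Differentiating tanφ: φ̇ = rω(d cosθ + r)/(d² + r² + 2dr cosθ).
d² + r² + 2dr cosθ = |CA|² = 0.0522732 m²;  d cosθ + r = +0.1623 m.
|ω_lever| = |0.0956·5.03·+0.1623| / 0.0522732 = 1.493 rad/s.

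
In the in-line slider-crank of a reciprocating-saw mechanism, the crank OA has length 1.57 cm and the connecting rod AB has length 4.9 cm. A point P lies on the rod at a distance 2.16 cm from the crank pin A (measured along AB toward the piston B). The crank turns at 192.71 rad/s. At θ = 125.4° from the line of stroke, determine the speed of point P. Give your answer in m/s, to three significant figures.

2.46

ω = 192.7 rad/s.  Crank-pin speed |V_A| = rω = 3.0255 m/s, perpendicular to OA.
Rod angle: sinφ = −(r/L) sinθ ⇒ φ = -15.140°; ω_rod = −rω cosθ/√(L²−r²sin²θ) = +37.054 rad/s.
V_P = V_A + ω_rod × AP, with AP = 0.0216 m along the rod.
Components: V_Px = −rω sinθ − a·ω_rod·sinφ = -2.2572 m/s;  V_Py = rω cosθ + a·ω_rod·cosφ = -0.98005 m/s.
|V_P| = √(V_Px² + V_Py²) = 2.4608 m/s.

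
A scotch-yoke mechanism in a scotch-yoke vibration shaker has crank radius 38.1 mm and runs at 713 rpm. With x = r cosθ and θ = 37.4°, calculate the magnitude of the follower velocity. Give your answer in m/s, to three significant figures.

ω = 74.67 rad/s (from 713 rpm).
x = r cosθ ⇒ ẋ = −rω sinθ.
|v| = rω|sinθ| = 0.0381·74.67·|sin 37.4°| = 1.7278 m/s.

1.73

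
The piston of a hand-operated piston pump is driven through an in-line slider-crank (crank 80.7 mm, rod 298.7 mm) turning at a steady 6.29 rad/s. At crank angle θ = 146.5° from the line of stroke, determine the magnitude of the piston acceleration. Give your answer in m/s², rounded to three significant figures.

2.31

ω = 6.29 rad/s
x(θ) = r cosθ + √(L² − r² sin²θ); with ω constant, a = ω²·d²x/dθ².
d²x/dθ² = −r cosθ − r²(cos2θ)/√u − r⁴ sin²2θ/(4u^{3/2}),  u = L² − r² sin²θ = 0.0872378 m².
Substituting r = 0.0807 m, L = 0.2987 m, θ = 146.5°: d²x/dθ² = +0.058331 m.
a = ω²·d²x/dθ² = (6.29)²·(+0.058331) = +2.3078 m/s²;  |a| = 2.3078 m/s².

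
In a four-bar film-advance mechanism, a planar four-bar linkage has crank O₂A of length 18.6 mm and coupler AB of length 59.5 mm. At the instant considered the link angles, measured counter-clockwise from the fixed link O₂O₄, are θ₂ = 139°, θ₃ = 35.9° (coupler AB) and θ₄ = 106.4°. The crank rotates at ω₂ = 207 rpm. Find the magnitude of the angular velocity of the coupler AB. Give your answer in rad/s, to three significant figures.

3.87

ω₂ = 21.68 rad/s (from 207 rpm).
Differentiating the loop-closure r₂e^{iθ₂}+r₃e^{iθ₃}=r₁+r₄e^{iθ₄} gives r₂ω₂e^{iθ₂}+r₃ω₃e^{iθ₃}=r₄ω₄e^{iθ₄}.
Eliminating the other unknown: ω₃ = r₂ω₂ sin(θ₄−θ₂) / [r₃ sin(θ₃−θ₄)].
Numerator sine = -0.53877; denominator sine = -0.94264.
Result = 0.0186·21.68·(-0.53877) / (0.0595·(-0.94264)) = +3.873 rad/s; magnitude 3.873 rad/s.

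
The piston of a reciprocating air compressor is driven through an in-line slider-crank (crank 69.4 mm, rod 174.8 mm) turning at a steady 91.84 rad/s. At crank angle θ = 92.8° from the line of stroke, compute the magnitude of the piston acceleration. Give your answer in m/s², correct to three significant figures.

280

ω = 91.84 rad/s
x(θ) = r cosθ + √(L² − r² sin²θ); with ω constant, a = ω²·d²x/dθ².
d²x/dθ² = −r cosθ − r²(cos2θ)/√u − r⁴ sin²2θ/(4u^{3/2}),  u = L² − r² sin²θ = 0.0257502 m².
Substituting r = 0.0694 m, L = 0.1748 m, θ = 92.8°: d²x/dθ² = +0.033248 m.
a = ω²·d²x/dθ² = (91.84)²·(+0.033248) = +280.43 m/s²;  |a| = 280.43 m/s².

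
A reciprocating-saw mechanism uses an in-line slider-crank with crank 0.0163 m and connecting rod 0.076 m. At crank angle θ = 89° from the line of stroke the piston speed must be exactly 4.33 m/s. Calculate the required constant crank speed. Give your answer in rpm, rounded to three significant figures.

For an in-line slider-crank, |v_piston| = rω|sinθ|·[1 + r cosθ/√(L² − r² sin²θ)].
With r = 0.0163 m, L = 0.076 m, θ = 89°: the bracketed kinematic factor |dx/dθ| = 0.01636 m.
ω = v/|dx/dθ| = 4.33/0.01636 = 264.67 rad/s.
N = 60ω/(2π) = 2527.4 rpm.

2530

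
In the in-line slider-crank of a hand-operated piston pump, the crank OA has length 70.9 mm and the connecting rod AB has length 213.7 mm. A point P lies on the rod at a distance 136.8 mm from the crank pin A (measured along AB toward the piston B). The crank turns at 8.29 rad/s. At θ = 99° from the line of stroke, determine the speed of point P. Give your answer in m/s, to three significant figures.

ω = 8.29 rad/s.  Crank-pin speed |V_A| = rω = 0.58776 m/s, perpendicular to OA.
Rod angle: sinφ = −(r/L) sinθ ⇒ φ = -19.129°; ω_rod = −rω cosθ/√(L²−r²sin²θ) = +0.4554 rad/s.
V_P = V_A + ω_rod × AP, with AP = 0.1368 m along the rod.
Components: V_Px = −rω sinθ − a·ω_rod·sinφ = -0.56011 m/s;  V_Py = rω cosθ + a·ω_rod·cosφ = -0.033087 m/s.
|V_P| = √(V_Px² + V_Py²) = 0.56109 m/s.

0.561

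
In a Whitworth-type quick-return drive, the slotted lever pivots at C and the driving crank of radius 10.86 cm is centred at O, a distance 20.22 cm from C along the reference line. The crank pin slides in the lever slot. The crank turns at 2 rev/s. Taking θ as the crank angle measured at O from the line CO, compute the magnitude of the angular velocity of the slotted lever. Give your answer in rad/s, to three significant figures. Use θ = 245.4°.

ω = 12.57 rad/s (from 2 rev/s).
Crank pin A relative to C: A = (d + r cosθ, r sinθ); lever angle φ = atan2(r sinθ, d + r cosθ).
Differentiating tanφ: φ̇ = rω(d cosθ + r)/(d² + r² + 2dr cosθ).
d² + r² + 2dr cosθ = |CA|² = 0.0343966 m²;  d cosθ + r = +0.024428 m.
|ω_lever| = |0.1086·12.57·+0.024428| / 0.0343966 = 0.9692 rad/s.

0.969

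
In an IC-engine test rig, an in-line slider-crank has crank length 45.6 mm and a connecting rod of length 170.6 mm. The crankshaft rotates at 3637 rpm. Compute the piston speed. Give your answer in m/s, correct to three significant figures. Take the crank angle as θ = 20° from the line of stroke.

7.44

ω = 2π·3637/60 = 380.9 rad/s
For an in-line slider-crank, x = r cosθ + √(L² − r² sin²θ), so v = −rω sinθ·[1 + r cosθ/√(L² − r² sin²θ)].
With r = 0.0456 m, L = 0.1706 m, θ = 20°: √(L² − r² sin²θ) = 0.16989 m.
v = −0.0456·380.9·0.34202·[1 + 0.0456·0.93969/0.16989] = -7.4383 m/s.
|v| = 7.4383 m/s.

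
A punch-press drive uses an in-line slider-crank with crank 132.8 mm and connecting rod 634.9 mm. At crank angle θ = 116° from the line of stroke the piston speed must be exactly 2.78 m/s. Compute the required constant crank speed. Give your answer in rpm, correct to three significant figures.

For an in-line slider-crank, |v_piston| = rω|sinθ|·[1 + r cosθ/√(L² − r² sin²θ)].
With r = 0.1328 m, L = 0.6349 m, θ = 116°: the bracketed kinematic factor |dx/dθ| = 0.10822 m.
ω = v/|dx/dθ| = 2.78/0.10822 = 25.689 rad/s.
N = 60ω/(2π) = 245.31 rpm.

245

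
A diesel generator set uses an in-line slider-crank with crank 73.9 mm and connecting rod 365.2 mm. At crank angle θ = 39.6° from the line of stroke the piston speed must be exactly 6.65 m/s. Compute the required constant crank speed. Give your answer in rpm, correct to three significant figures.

For an in-line slider-crank, |v_piston| = rω|sinθ|·[1 + r cosθ/√(L² − r² sin²θ)].
With r = 0.0739 m, L = 0.3652 m, θ = 39.6°: the bracketed kinematic factor |dx/dθ| = 0.054512 m.
ω = v/|dx/dθ| = 6.65/0.054512 = 121.99 rad/s.
N = 60ω/(2π) = 1164.9 rpm.

1160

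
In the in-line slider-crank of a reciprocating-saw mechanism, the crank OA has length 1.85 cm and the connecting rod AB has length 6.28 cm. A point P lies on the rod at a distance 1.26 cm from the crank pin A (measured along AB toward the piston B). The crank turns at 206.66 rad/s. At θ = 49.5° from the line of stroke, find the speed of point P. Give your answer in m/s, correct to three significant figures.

ω = 206.7 rad/s.  Crank-pin speed |V_A| = rω = 3.8232 m/s, perpendicular to OA.
Rod angle: sinφ = −(r/L) sinθ ⇒ φ = -12.944°; ω_rod = −rω cosθ/√(L²−r²sin²θ) = -40.569 rad/s.
V_P = V_A + ω_rod × AP, with AP = 0.0126 m along the rod.
Components: V_Px = −rω sinθ − a·ω_rod·sinφ = -3.0217 m/s;  V_Py = rω cosθ + a·ω_rod·cosφ = +1.9848 m/s.
|V_P| = √(V_Px² + V_Py²) = 3.6153 m/s.

3.62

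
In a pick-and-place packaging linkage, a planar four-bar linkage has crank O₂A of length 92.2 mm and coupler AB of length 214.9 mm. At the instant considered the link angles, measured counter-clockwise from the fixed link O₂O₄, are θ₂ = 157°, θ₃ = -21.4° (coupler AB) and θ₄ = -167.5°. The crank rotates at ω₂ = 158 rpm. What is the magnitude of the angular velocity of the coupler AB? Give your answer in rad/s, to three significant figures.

7.39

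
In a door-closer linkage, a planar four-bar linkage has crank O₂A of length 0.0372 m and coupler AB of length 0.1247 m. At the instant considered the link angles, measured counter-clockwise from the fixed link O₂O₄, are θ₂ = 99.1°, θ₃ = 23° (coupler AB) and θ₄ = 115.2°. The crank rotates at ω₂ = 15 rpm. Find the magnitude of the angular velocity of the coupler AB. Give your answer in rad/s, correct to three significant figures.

ω₂ = 1.571 rad/s (from 15 rpm).
Differentiating the loop-closure r₂e^{iθ₂}+r₃e^{iθ₃}=r₁+r₄e^{iθ₄} gives r₂ω₂e^{iθ₂}+r₃ω₃e^{iθ₃}=r₄ω₄e^{iθ₄}.
Eliminating the other unknown: ω₃ = r₂ω₂ sin(θ₄−θ₂) / [r₃ sin(θ₃−θ₄)].
Numerator sine = +0.27731; denominator sine = -0.99926.
Result = 0.0372·1.571·(+0.27731) / (0.1247·(-0.99926)) = -0.13004 rad/s; magnitude 0.13004 rad/s.

0.130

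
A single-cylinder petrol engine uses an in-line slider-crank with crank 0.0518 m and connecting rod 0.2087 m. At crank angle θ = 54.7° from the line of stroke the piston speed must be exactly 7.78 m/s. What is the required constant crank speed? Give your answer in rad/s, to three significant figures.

For an in-line slider-crank, |v_piston| = rω|sinθ|·[1 + r cosθ/√(L² − r² sin²θ)].
With r = 0.0518 m, L = 0.2087 m, θ = 54.7°: the bracketed kinematic factor |dx/dθ| = 0.048468 m.
ω = v/|dx/dθ| = 7.78/0.048468 = 160.52 rad/s.

161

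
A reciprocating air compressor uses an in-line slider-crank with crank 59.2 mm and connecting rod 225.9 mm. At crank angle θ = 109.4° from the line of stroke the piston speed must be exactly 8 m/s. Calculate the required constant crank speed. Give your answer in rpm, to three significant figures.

For an in-line slider-crank, |v_piston| = rω|sinθ|·[1 + r cosθ/√(L² − r² sin²θ)].
With r = 0.0592 m, L = 0.2259 m, θ = 109.4°: the bracketed kinematic factor |dx/dθ| = 0.050823 m.
ω = v/|dx/dθ| = 8/0.050823 = 157.41 rad/s.
N = 60ω/(2π) = 1503.2 rpm.

1500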